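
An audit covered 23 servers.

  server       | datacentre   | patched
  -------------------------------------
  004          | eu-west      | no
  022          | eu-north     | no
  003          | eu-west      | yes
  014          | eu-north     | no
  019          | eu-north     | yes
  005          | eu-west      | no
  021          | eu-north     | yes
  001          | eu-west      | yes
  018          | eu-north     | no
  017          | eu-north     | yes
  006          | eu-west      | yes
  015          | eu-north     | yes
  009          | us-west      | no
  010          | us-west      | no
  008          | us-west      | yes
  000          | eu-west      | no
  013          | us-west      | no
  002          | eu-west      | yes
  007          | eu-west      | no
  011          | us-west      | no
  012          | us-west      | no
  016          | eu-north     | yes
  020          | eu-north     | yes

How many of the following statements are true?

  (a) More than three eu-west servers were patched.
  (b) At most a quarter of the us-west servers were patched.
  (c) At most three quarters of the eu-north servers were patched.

3

(a) eu-west: |A| = 8, |A ∩ B| = 4; needs |A ∩ B| > 3 — true.
(b) us-west: |A| = 6, |A ∩ B| = 1; needs |A ∩ B| / |A| ≤ 1/4 — true.
(c) eu-north: |A| = 9, |A ∩ B| = 6; needs |A ∩ B| / |A| ≤ 3/4 — true.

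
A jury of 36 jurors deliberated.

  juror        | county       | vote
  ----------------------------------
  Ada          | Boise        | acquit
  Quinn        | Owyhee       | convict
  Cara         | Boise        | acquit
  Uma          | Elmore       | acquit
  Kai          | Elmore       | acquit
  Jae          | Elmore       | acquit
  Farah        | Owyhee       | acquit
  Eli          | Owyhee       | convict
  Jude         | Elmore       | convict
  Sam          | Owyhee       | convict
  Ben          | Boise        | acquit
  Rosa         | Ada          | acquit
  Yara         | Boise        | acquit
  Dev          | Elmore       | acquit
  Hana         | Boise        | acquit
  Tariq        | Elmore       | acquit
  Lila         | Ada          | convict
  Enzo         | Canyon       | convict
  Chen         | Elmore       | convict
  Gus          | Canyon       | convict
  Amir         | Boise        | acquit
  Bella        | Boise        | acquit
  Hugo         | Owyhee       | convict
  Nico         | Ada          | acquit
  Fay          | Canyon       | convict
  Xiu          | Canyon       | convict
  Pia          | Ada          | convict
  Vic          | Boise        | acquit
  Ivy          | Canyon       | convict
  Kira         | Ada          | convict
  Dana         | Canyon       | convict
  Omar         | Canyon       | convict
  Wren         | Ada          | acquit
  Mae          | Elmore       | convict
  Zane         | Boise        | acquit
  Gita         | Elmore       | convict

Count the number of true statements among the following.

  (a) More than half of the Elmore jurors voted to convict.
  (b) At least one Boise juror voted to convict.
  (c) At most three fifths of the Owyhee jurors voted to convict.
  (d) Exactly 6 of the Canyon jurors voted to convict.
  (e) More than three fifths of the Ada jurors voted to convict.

0

(a) Elmore: |A| = 9, |A ∩ B| = 4; needs |A ∩ B| > |A ∖ B| — false.
(b) Boise: |A| = 9, |A ∩ B| = 0; needs A ∩ B ≠ ∅ (|A ∩ B| ≥ 1) — false.
(c) Owyhee: |A| = 5, |A ∩ B| = 4; needs |A ∩ B| / |A| ≤ 3/5 — false.
(d) Canyon: |A| = 7, |A ∩ B| = 7; needs |A ∩ B| = 6 — false.
(e) Ada: |A| = 6, |A ∩ B| = 3; needs |A ∩ B| / |A| > 3/5 — false.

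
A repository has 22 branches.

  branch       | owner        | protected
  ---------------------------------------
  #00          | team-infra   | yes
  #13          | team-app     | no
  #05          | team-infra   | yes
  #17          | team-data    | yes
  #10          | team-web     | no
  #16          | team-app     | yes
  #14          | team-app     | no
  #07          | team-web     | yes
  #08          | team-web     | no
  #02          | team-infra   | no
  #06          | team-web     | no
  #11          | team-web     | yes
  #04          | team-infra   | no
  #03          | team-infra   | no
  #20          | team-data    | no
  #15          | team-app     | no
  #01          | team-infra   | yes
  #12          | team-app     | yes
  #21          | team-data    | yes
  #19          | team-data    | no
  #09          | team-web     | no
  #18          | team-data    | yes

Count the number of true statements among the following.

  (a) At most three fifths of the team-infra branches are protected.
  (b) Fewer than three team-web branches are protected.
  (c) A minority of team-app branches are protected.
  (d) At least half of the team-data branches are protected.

(a) team-infra: |A| = 6, |A ∩ B| = 3; needs |A ∩ B| / |A| ≤ 3/5 — true.
(b) team-web: |A| = 6, |A ∩ B| = 2; needs |A ∩ B| < 3 — true.
(c) team-app: |A| = 5, |A ∩ B| = 2; needs |A ∩ B| < |A ∖ B| — true.
(d) team-data: |A| = 5, |A ∩ B| = 3; needs |A ∩ B| ≥ |A ∖ B| — true.

4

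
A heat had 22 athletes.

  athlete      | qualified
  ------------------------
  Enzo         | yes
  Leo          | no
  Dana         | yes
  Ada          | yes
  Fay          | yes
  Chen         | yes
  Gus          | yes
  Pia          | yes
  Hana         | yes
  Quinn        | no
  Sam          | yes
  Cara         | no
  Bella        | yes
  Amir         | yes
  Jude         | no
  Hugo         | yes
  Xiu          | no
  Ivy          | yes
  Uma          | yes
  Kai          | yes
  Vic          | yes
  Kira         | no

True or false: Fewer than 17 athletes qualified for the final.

The determiner here denotes the relation: |A ∩ B| < 17.
|A| = 22, |A ∩ B| = 16, |A ∖ B| = 6.
|A ∩ B| = 16, so the statement is true.

True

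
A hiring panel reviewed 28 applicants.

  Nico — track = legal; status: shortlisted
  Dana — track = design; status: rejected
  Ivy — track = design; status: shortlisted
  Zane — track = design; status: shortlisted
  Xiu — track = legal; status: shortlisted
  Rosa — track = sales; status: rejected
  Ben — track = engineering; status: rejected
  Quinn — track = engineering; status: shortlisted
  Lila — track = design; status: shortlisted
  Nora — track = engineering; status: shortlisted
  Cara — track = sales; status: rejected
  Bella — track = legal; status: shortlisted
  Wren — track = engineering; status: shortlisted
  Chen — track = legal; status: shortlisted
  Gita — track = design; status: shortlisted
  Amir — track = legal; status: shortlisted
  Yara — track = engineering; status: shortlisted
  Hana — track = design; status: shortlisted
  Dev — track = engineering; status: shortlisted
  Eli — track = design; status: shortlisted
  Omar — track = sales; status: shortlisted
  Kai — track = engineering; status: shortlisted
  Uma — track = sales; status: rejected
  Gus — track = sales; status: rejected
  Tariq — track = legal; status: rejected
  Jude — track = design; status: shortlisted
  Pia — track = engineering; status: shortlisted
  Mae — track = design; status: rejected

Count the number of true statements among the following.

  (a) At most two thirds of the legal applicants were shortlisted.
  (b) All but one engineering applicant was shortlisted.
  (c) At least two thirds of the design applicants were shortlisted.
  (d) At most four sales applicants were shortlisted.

3

(a) legal: |A| = 6, |A ∩ B| = 5; needs |A ∩ B| / |A| ≤ 2/3 — false.
(b) engineering: |A| = 8, |A ∩ B| = 7; needs |A ∖ B| = 1 — true.
(c) design: |A| = 9, |A ∩ B| = 7; needs |A ∩ B| / |A| ≥ 2/3 — true.
(d) sales: |A| = 5, |A ∩ B| = 1; needs |A ∩ B| ≤ 4 — true.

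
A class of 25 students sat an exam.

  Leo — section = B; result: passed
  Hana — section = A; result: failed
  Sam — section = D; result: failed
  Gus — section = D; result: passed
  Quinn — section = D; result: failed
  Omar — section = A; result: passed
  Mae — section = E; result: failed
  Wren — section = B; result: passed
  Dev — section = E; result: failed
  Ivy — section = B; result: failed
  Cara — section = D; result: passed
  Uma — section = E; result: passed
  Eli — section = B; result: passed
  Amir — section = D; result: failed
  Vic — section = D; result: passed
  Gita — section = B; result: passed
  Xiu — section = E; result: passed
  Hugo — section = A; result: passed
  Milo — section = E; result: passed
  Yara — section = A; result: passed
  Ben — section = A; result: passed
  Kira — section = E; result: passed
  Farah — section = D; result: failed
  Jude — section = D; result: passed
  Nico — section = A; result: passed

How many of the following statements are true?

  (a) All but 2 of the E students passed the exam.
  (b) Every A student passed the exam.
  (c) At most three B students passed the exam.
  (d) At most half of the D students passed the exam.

2

(a) E: |A| = 6, |A ∩ B| = 4; needs |A ∖ B| = 2 — true.
(b) A: |A| = 6, |A ∩ B| = 5; needs A ⊆ B, i.e. every element of A is in B (|A ∖ B| = 0) — false.
(c) B: |A| = 5, |A ∩ B| = 4; needs |A ∩ B| ≤ 3 — false.
(d) D: |A| = 8, |A ∩ B| = 4; needs |A ∩ B| ≤ |A ∖ B| — true.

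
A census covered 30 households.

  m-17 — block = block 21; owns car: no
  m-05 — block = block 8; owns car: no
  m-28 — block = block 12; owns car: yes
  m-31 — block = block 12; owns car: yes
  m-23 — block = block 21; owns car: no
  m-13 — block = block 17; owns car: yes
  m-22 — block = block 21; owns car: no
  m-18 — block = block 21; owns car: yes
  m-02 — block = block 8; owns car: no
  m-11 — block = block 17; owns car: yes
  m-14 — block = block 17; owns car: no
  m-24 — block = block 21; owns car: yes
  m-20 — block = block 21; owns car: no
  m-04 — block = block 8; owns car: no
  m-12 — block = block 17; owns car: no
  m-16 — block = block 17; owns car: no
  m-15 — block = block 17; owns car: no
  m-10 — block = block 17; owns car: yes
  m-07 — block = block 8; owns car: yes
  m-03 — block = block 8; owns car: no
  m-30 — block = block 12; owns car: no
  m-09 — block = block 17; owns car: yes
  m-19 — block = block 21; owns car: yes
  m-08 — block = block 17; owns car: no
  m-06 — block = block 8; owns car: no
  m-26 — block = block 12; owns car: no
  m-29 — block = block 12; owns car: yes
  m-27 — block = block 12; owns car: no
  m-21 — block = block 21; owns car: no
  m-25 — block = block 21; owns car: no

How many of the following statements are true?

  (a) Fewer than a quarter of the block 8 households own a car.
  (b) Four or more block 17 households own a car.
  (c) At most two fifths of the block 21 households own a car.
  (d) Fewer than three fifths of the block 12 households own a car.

4

(a) block 8: |A| = 6, |A ∩ B| = 1; needs |A ∩ B| / |A| < 1/4 — true.
(b) block 17: |A| = 9, |A ∩ B| = 4; needs |A ∩ B| ≥ 4 — true.
(c) block 21: |A| = 9, |A ∩ B| = 3; needs |A ∩ B| / |A| ≤ 2/5 — true.
(d) block 12: |A| = 6, |A ∩ B| = 3; needs |A ∩ B| / |A| < 3/5 — true.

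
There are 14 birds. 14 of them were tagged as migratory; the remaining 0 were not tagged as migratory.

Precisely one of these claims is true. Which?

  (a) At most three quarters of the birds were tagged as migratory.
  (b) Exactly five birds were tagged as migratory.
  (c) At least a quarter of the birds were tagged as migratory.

(c)

|A| = 14, |A ∩ B| = 14, |A ∖ B| = 0.
(a) requires |A ∩ B| / |A| ≤ 3/4: false.
(b) requires |A ∩ B| = 5: false.
(c) requires |A ∩ B| / |A| ≥ 1/4: true.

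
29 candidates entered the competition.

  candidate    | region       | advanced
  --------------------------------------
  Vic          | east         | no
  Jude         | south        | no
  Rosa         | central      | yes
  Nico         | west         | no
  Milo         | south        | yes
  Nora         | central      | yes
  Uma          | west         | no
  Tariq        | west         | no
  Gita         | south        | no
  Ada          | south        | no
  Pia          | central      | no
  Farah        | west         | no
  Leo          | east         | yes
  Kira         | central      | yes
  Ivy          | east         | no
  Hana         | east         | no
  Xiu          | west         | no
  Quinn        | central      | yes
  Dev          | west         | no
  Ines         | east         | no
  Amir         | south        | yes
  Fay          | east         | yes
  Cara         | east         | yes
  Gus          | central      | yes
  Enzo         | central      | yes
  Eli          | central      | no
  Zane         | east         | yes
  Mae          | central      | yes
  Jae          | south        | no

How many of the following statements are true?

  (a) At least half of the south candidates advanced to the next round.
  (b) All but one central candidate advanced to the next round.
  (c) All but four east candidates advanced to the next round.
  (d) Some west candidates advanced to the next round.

1

(a) south: |A| = 6, |A ∩ B| = 2; needs |A ∩ B| ≥ |A ∖ B| — false.
(b) central: |A| = 9, |A ∩ B| = 7; needs |A ∖ B| = 1 — false.
(c) east: |A| = 8, |A ∩ B| = 4; needs |A ∖ B| = 4 — true.
(d) west: |A| = 6, |A ∩ B| = 0; needs A ∩ B ≠ ∅ (|A ∩ B| ≥ 1) — false.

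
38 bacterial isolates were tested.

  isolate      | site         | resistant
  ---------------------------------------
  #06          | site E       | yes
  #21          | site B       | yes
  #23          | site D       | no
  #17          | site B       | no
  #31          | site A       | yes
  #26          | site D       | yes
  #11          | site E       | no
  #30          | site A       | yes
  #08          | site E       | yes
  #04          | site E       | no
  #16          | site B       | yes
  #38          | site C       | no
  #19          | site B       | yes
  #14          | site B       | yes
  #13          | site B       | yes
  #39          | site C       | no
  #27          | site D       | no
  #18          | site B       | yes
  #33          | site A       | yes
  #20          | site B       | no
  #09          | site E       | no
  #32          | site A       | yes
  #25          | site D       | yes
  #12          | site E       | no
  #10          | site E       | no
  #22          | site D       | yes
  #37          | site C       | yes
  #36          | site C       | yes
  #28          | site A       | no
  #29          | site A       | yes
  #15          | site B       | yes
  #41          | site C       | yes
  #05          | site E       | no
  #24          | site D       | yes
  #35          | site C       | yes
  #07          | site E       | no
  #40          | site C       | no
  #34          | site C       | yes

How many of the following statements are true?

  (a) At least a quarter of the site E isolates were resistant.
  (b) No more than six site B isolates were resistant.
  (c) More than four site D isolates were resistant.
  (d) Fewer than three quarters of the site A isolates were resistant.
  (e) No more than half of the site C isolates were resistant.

0

(a) site E: |A| = 9, |A ∩ B| = 2; needs |A ∩ B| / |A| ≥ 1/4 — false.
(b) site B: |A| = 9, |A ∩ B| = 7; needs |A ∩ B| ≤ 6 — false.
(c) site D: |A| = 6, |A ∩ B| = 4; needs |A ∩ B| > 4 — false.
(d) site A: |A| = 6, |A ∩ B| = 5; needs |A ∩ B| / |A| < 3/4 — false.
(e) site C: |A| = 8, |A ∩ B| = 5; needs |A ∩ B| ≤ |A ∖ B| — false.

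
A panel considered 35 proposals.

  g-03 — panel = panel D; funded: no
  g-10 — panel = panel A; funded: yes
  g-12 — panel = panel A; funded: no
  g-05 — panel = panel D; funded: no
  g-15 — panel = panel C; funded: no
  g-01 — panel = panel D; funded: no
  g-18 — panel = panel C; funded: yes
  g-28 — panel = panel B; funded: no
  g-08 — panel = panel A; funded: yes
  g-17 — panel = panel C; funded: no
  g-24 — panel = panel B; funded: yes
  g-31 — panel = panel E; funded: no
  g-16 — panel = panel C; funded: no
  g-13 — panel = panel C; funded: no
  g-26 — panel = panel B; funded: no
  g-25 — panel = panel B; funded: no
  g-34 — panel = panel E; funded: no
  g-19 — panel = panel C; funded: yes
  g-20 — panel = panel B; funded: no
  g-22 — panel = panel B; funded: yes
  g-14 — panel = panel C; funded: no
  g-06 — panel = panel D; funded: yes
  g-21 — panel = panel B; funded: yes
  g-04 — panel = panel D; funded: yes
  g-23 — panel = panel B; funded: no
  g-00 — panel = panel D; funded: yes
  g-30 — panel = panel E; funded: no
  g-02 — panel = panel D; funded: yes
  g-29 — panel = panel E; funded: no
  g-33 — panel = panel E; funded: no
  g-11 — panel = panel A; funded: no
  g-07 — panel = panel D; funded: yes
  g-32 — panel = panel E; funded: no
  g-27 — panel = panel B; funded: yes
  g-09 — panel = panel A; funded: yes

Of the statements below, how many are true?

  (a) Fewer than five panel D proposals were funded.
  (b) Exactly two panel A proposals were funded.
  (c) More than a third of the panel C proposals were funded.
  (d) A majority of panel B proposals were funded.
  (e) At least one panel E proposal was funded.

0

(a) panel D: |A| = 8, |A ∩ B| = 5; needs |A ∩ B| < 5 — false.
(b) panel A: |A| = 5, |A ∩ B| = 3; needs |A ∩ B| = 2 — false.
(c) panel C: |A| = 7, |A ∩ B| = 2; needs |A ∩ B| / |A| > 1/3 — false.
(d) panel B: |A| = 9, |A ∩ B| = 4; needs |A ∩ B| > |A ∖ B| — false.
(e) panel E: |A| = 6, |A ∩ B| = 0; needs A ∩ B ≠ ∅ (|A ∩ B| ≥ 1) — false.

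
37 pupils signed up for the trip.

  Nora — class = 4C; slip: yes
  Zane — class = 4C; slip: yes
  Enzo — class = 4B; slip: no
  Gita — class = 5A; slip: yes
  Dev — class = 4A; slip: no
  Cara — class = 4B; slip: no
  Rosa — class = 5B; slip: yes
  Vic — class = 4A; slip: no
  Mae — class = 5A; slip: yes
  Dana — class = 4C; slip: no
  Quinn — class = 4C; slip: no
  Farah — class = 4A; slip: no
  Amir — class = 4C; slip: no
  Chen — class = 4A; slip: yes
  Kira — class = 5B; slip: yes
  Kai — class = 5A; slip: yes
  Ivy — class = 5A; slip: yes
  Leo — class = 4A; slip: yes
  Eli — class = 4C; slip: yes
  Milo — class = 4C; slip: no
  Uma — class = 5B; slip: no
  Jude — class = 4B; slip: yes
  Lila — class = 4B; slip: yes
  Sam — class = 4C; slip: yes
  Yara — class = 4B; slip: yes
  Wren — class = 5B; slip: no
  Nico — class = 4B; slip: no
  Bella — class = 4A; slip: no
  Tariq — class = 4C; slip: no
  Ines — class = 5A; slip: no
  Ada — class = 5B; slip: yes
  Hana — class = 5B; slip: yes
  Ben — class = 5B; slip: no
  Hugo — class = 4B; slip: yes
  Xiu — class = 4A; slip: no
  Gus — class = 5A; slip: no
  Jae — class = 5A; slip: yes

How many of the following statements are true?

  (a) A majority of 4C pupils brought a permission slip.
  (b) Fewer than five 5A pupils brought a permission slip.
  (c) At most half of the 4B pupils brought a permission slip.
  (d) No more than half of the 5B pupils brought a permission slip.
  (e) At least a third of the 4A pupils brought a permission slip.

(a) 4C: |A| = 9, |A ∩ B| = 4; needs |A ∩ B| > |A ∖ B| — false.
(b) 5A: |A| = 7, |A ∩ B| = 5; needs |A ∩ B| < 5 — false.
(c) 4B: |A| = 7, |A ∩ B| = 4; needs |A ∩ B| ≤ |A ∖ B| — false.
(d) 5B: |A| = 7, |A ∩ B| = 4; needs |A ∩ B| ≤ |A ∖ B| — false.
(e) 4A: |A| = 7, |A ∩ B| = 2; needs |A ∩ B| / |A| ≥ 1/3 — false.

0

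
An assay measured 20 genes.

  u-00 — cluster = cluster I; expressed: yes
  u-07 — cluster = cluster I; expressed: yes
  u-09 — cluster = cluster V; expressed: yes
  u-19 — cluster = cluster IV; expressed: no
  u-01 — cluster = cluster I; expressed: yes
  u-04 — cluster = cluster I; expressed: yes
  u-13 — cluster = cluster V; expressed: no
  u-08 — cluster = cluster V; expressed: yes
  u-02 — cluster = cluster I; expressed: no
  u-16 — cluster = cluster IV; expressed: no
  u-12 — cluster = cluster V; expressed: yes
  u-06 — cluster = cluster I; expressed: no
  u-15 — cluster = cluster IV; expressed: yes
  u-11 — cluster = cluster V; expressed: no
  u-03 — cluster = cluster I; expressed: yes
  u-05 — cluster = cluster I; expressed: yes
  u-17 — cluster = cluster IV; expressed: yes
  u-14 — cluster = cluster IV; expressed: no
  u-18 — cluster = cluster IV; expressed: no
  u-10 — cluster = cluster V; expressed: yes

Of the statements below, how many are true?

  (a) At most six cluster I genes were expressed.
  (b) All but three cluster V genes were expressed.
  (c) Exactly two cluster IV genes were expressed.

(a) cluster I: |A| = 8, |A ∩ B| = 6; needs |A ∩ B| ≤ 6 — true.
(b) cluster V: |A| = 6, |A ∩ B| = 4; needs |A ∖ B| = 3 — false.
(c) cluster IV: |A| = 6, |A ∩ B| = 2; needs |A ∩ B| = 2 — true.

2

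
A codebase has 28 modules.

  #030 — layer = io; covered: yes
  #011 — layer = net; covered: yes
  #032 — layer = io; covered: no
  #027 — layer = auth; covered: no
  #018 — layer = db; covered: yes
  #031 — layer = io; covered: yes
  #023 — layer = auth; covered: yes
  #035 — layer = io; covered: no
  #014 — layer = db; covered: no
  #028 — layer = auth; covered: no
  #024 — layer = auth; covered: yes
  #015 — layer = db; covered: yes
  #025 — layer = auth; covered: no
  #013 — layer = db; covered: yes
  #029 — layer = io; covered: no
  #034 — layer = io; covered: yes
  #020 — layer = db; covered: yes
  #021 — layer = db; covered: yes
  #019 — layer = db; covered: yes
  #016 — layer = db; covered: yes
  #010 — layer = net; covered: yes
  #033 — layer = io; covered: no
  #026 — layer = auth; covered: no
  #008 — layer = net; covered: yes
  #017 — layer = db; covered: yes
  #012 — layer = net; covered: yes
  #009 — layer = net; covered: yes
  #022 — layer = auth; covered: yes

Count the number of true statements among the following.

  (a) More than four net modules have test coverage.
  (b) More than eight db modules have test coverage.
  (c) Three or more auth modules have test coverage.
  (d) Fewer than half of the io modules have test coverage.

3

(a) net: |A| = 5, |A ∩ B| = 5; needs |A ∩ B| > 4 — true.
(b) db: |A| = 9, |A ∩ B| = 8; needs |A ∩ B| > 8 — false.
(c) auth: |A| = 7, |A ∩ B| = 3; needs |A ∩ B| ≥ 3 — true.
(d) io: |A| = 7, |A ∩ B| = 3; needs |A ∩ B| < |A ∖ B| — true.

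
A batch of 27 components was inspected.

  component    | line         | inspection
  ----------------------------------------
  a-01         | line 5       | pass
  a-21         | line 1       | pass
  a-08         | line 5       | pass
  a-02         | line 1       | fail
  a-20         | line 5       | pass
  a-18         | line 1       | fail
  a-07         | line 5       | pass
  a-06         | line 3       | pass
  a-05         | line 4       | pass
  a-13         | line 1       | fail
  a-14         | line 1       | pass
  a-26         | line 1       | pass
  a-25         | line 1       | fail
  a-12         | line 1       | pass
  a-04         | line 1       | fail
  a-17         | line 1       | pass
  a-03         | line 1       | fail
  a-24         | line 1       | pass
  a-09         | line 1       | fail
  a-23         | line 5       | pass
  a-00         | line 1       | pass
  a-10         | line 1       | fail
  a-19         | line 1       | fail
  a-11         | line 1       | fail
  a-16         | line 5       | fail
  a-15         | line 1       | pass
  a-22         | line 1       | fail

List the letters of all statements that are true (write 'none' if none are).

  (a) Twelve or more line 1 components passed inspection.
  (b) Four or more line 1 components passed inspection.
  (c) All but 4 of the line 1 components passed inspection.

|A| = 19, |A ∩ B| = 8, |A ∖ B| = 11.
(a) |A ∩ B| ≥ 12: fails.
(b) |A ∩ B| ≥ 4: holds.
(c) |A ∖ B| = 4: fails.

(b)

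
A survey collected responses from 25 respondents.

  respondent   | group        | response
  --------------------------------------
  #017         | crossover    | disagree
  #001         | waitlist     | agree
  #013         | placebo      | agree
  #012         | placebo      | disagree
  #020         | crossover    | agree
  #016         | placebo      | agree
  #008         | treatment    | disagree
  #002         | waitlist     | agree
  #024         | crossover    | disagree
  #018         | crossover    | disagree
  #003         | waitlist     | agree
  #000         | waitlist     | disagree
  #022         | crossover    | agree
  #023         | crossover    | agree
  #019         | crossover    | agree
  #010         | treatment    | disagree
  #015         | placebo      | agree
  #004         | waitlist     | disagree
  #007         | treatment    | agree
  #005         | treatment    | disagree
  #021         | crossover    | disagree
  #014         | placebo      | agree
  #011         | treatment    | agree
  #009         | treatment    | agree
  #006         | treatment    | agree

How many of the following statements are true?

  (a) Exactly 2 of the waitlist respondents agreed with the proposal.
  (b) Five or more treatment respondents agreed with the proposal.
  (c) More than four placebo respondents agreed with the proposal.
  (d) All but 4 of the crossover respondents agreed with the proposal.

1

(a) waitlist: |A| = 5, |A ∩ B| = 3; needs |A ∩ B| = 2 — false.
(b) treatment: |A| = 7, |A ∩ B| = 4; needs |A ∩ B| ≥ 5 — false.
(c) placebo: |A| = 5, |A ∩ B| = 4; needs |A ∩ B| > 4 — false.
(d) crossover: |A| = 8, |A ∩ B| = 4; needs |A ∖ B| = 4 — true.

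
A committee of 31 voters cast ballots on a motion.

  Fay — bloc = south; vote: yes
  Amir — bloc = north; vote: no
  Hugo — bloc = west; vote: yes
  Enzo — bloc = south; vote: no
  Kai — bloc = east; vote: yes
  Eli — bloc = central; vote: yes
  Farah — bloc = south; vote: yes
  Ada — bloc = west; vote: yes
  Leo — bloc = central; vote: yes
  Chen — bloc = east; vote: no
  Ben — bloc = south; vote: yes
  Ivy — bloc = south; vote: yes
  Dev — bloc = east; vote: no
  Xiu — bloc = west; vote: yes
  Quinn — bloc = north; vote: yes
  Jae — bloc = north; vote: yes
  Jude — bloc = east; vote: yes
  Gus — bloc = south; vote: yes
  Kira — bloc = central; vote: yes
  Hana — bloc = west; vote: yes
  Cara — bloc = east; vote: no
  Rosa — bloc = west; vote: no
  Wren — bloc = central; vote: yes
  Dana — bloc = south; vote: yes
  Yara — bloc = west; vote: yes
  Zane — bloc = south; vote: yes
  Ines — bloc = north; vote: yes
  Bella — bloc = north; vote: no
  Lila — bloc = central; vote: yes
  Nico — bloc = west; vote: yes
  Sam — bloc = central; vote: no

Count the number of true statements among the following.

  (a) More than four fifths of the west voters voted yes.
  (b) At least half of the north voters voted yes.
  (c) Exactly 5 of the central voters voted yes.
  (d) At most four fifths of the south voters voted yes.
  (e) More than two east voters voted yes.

3

(a) west: |A| = 7, |A ∩ B| = 6; needs |A ∩ B| / |A| > 4/5 — true.
(b) north: |A| = 5, |A ∩ B| = 3; needs |A ∩ B| ≥ |A ∖ B| — true.
(c) central: |A| = 6, |A ∩ B| = 5; needs |A ∩ B| = 5 — true.
(d) south: |A| = 8, |A ∩ B| = 7; needs |A ∩ B| / |A| ≤ 4/5 — false.
(e) east: |A| = 5, |A ∩ B| = 2; needs |A ∩ B| > 2 — false.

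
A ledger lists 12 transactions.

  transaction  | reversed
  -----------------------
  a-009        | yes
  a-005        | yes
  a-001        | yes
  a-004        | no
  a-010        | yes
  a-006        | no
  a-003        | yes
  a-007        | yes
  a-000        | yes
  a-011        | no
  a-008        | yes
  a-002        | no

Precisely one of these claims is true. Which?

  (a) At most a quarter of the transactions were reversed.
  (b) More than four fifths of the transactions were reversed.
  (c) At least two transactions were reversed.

(c)

|A| = 12, |A ∩ B| = 8, |A ∖ B| = 4.
(a) requires |A ∩ B| / |A| ≤ 1/4: false.
(b) requires |A ∩ B| / |A| > 4/5: false.
(c) requires |A ∩ B| ≥ 2: true.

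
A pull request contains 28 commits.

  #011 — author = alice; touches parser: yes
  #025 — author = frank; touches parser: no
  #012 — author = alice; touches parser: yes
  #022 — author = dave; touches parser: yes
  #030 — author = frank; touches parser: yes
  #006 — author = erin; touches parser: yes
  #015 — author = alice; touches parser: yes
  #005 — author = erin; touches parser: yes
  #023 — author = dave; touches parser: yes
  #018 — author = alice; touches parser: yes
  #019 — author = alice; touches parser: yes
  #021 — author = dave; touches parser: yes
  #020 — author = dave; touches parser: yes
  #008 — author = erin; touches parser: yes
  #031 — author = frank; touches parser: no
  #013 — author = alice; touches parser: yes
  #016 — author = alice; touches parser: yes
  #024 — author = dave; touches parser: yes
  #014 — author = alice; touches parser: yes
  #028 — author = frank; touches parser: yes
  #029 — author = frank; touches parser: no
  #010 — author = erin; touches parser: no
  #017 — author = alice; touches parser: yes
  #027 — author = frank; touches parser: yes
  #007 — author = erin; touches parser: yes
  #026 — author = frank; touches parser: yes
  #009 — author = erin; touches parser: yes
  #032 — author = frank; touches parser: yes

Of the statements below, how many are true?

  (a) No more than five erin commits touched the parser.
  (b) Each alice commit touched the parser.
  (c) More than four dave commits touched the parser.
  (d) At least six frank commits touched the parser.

3

(a) erin: |A| = 6, |A ∩ B| = 5; needs |A ∩ B| ≤ 5 — true.
(b) alice: |A| = 9, |A ∩ B| = 9; needs A ⊆ B, i.e. every element of A is in B (|A ∖ B| = 0) — true.
(c) dave: |A| = 5, |A ∩ B| = 5; needs |A ∩ B| > 4 — true.
(d) frank: |A| = 8, |A ∩ B| = 5; needs |A ∩ B| ≥ 6 — false.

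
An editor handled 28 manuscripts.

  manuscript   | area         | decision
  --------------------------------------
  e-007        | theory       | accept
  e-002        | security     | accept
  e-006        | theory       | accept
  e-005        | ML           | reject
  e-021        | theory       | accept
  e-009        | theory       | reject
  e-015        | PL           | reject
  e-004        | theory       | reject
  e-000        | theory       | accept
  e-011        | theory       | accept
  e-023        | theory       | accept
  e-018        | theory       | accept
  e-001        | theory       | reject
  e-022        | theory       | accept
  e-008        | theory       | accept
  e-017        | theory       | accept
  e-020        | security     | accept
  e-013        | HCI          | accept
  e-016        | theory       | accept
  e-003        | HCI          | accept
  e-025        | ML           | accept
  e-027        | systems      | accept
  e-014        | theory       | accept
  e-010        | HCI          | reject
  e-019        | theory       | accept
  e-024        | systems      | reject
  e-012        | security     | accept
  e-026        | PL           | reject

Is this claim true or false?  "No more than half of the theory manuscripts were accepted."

Truth condition: |A ∩ B| ≤ |A ∖ B|.
|A| = 16, |A ∩ B| = 13, |A ∖ B| = 3.
13 > 3, so the statement is false.

False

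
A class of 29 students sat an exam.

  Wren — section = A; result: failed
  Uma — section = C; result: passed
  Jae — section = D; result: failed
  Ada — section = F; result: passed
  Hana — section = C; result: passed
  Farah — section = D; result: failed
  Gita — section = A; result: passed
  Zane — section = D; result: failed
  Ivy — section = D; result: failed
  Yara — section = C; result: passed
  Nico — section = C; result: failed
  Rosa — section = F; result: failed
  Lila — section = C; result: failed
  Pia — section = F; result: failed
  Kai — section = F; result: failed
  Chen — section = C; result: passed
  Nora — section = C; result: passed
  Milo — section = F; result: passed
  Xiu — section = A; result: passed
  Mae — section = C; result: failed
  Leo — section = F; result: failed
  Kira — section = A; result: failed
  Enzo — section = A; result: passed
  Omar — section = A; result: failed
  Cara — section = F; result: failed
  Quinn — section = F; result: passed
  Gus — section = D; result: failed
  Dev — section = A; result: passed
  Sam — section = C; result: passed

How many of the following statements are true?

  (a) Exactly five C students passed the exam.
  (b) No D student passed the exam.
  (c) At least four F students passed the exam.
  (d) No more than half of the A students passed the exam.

(a) C: |A| = 9, |A ∩ B| = 6; needs |A ∩ B| = 5 — false.
(b) D: |A| = 5, |A ∩ B| = 0; needs A ∩ B = ∅ (|A ∩ B| = 0) — true.
(c) F: |A| = 8, |A ∩ B| = 3; needs |A ∩ B| ≥ 4 — false.
(d) A: |A| = 7, |A ∩ B| = 4; needs |A ∩ B| ≤ |A ∖ B| — false.

1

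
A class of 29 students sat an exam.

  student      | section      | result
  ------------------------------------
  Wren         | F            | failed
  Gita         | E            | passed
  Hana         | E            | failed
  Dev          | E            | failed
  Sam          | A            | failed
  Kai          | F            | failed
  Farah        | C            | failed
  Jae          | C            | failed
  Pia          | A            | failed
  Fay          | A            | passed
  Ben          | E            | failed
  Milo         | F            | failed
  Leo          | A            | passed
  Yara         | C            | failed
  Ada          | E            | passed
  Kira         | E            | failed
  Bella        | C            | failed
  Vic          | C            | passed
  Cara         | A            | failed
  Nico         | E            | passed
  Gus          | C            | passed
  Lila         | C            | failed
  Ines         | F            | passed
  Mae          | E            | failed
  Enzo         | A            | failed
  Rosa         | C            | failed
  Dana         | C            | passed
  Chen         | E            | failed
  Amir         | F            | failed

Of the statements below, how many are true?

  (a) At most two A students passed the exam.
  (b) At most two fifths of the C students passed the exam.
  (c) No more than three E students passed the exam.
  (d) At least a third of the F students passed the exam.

3

(a) A: |A| = 6, |A ∩ B| = 2; needs |A ∩ B| ≤ 2 — true.
(b) C: |A| = 9, |A ∩ B| = 3; needs |A ∩ B| / |A| ≤ 2/5 — true.
(c) E: |A| = 9, |A ∩ B| = 3; needs |A ∩ B| ≤ 3 — true.
(d) F: |A| = 5, |A ∩ B| = 1; needs |A ∩ B| / |A| ≥ 1/3 — false.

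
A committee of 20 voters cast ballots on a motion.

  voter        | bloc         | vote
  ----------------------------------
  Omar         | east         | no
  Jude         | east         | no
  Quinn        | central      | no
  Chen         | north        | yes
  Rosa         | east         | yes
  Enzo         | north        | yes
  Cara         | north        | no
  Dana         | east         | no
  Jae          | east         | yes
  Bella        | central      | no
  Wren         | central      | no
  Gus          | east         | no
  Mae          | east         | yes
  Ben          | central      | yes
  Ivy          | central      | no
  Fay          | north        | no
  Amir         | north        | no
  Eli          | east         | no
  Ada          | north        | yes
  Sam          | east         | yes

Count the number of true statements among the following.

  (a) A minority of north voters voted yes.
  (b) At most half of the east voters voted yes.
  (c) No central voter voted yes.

(a) north: |A| = 6, |A ∩ B| = 3; needs |A ∩ B| < |A ∖ B| — false.
(b) east: |A| = 9, |A ∩ B| = 4; needs |A ∩ B| ≤ |A ∖ B| — true.
(c) central: |A| = 5, |A ∩ B| = 1; needs A ∩ B = ∅ (|A ∩ B| = 0) — false.

1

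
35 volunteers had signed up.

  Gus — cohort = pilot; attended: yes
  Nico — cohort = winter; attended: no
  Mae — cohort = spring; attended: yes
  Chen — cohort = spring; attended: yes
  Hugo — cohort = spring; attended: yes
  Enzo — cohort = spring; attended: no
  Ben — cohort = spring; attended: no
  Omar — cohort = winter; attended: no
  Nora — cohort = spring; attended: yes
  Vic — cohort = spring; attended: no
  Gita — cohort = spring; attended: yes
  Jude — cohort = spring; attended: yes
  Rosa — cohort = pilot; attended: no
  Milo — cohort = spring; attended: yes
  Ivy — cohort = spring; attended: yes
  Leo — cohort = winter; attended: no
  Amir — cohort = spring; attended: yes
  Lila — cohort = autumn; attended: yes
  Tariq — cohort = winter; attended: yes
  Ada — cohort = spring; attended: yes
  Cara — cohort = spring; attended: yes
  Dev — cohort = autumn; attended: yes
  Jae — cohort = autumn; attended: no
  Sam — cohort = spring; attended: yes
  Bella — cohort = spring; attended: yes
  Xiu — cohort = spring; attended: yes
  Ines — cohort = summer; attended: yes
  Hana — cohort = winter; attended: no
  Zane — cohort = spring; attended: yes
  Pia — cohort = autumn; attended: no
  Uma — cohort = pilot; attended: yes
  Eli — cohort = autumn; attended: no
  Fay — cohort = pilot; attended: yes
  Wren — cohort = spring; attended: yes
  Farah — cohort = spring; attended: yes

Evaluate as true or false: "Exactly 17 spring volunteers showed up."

The determiner here denotes the relation: |A ∩ B| = 17.
|A| = 20, |A ∩ B| = 17, |A ∖ B| = 3.
|A ∩ B| = 17, so the statement is true.

True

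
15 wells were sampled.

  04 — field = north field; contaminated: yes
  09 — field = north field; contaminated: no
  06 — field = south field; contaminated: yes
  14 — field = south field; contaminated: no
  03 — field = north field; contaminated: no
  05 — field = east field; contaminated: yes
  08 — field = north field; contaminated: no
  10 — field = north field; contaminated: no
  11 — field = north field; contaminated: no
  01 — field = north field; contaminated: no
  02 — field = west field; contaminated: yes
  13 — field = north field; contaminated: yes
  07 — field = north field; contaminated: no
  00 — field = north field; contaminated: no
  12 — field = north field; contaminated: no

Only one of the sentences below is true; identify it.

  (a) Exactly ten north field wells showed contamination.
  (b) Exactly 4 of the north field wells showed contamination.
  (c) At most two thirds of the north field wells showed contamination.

(c)

|A| = 11, |A ∩ B| = 2, |A ∖ B| = 9.
(a) requires |A ∩ B| = 10: false.
(b) requires |A ∩ B| = 4: false.
(c) requires |A ∩ B| / |A| ≤ 2/3: true.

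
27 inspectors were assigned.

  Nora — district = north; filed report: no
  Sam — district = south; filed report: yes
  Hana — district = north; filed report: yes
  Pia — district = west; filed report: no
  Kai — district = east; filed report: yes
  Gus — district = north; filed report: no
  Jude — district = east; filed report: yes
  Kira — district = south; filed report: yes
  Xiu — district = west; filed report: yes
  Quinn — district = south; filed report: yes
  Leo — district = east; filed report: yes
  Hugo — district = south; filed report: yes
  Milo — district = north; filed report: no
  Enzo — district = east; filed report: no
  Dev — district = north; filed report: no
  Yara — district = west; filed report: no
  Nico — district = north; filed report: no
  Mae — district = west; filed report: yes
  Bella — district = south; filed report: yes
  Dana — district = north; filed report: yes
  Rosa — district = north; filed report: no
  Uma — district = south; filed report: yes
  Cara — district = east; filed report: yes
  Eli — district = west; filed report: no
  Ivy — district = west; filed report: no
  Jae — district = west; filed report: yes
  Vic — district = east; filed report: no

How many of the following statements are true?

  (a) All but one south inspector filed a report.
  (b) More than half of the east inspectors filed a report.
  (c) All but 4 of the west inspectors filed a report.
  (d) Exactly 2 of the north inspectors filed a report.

3

(a) south: |A| = 6, |A ∩ B| = 6; needs |A ∖ B| = 1 — false.
(b) east: |A| = 6, |A ∩ B| = 4; needs |A ∩ B| > |A ∖ B| — true.
(c) west: |A| = 7, |A ∩ B| = 3; needs |A ∖ B| = 4 — true.
(d) north: |A| = 8, |A ∩ B| = 2; needs |A ∩ B| = 2 — true.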